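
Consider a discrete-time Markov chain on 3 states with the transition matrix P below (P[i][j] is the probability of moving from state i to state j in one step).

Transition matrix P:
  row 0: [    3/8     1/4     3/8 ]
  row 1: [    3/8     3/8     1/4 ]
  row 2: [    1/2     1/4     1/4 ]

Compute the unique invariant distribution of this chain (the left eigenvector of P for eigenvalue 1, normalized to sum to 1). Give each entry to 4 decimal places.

Balance equations π_j = Σ_i π_i·P[i][j]:
  π_0 = 3/8·π_0 + 3/8·π_1 + 1/2·π_2
  π_1 = 1/4·π_0 + 3/8·π_1 + 1/4·π_2
  normalize: π_0 + π_1 + π_2 = 1
Solving the linear system gives exactly π = [26/63, 2/7, 19/63].

π = [0.4127, 0.2857, 0.3016]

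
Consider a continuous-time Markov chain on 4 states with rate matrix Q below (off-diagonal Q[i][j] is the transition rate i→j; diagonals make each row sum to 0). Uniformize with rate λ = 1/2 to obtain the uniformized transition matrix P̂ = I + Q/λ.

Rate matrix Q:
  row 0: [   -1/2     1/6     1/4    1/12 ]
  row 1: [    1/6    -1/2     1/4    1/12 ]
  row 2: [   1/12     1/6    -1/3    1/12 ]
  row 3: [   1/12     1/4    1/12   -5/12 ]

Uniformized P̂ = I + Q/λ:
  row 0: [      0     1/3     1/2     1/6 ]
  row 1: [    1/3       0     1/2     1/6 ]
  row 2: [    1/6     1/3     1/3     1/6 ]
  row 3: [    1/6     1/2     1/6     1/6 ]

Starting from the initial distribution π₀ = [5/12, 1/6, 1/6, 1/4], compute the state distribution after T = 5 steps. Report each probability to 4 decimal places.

π = [0.1809, 0.2714, 0.3810, 0.1667]

t=0: π = [0.4167, 0.1667, 0.1667, 0.2500]
t=1: π = [0.1250, 0.3194, 0.3889, 0.1667]
t=2: π = [0.1991, 0.2546, 0.3796, 0.1667]
t=3: π = [0.1759, 0.2762, 0.3812, 0.1667]
t=4: π = [0.1834, 0.2690, 0.3809, 0.1667]
t=5: π = [0.1809, 0.2714, 0.3810, 0.1667]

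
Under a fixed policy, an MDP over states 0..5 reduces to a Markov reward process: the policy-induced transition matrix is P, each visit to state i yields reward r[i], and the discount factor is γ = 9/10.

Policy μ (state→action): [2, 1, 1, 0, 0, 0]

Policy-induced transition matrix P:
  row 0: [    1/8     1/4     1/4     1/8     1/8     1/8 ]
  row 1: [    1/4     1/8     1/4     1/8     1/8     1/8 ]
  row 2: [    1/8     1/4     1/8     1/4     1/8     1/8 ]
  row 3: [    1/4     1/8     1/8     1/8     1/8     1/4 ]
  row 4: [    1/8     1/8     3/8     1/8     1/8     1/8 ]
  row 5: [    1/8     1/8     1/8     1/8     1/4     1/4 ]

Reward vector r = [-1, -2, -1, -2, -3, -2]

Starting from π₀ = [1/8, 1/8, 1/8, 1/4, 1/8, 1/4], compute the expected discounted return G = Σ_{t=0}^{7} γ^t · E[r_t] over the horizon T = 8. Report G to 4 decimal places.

G = -10.2400

t=0: π = [0.1250, 0.1250, 0.1250, 0.2500, 0.1250, 0.2500], E[r] = -1.8750, γ^t·E[r] = -1.875000, running G = -1.875000
t=1: π = [0.1719, 0.1563, 0.1875, 0.1406, 0.1563, 0.1875], E[r] = -1.7969, γ^t·E[r] = -1.617188, running G = -3.492188
t=2: π = [0.1621, 0.1699, 0.2051, 0.1484, 0.1484, 0.1660], E[r] = -1.7813, γ^t·E[r] = -1.442813, running G = -4.935000
t=3: π = [0.1648, 0.1709, 0.2036, 0.1506, 0.1458, 0.1643], E[r] = -1.7773, γ^t·E[r] = -1.295684, running G = -6.230684
t=4: π = [0.1652, 0.1711, 0.2034, 0.1505, 0.1455, 0.1644], E[r] = -1.7769, γ^t·E[r] = -1.165855, running G = -7.396539
t=5: π = [0.1652, 0.1711, 0.2034, 0.1504, 0.1455, 0.1644], E[r] = -1.7769, γ^t·E[r] = -1.049267, running G = -8.445806
t=6: π = [0.1652, 0.1711, 0.2034, 0.1504, 0.1455, 0.1643], E[r] = -1.7769, γ^t·E[r] = -0.944337, running G = -9.390143
t=7: π = [0.1652, 0.1711, 0.2034, 0.1504, 0.1455, 0.1643], E[r] = -1.7769, γ^t·E[r] = -0.849903, running G = -10.240047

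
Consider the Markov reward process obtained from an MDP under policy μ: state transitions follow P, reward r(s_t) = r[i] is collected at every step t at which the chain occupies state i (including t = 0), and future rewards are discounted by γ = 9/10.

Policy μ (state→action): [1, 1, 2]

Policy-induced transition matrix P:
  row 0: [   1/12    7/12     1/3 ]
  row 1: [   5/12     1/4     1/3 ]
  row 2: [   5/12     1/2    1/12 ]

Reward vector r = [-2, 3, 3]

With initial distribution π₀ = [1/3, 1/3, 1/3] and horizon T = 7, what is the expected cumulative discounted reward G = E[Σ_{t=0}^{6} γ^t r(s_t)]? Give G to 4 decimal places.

t=0: π = [0.3333, 0.3333, 0.3333], E[r] = 1.3333, γ^t·E[r] = 1.333333, running G = 1.333333
t=1: π = [0.3056, 0.4444, 0.2500], E[r] = 1.4722, γ^t·E[r] = 1.325000, running G = 2.658333
t=2: π = [0.3148, 0.4144, 0.2708], E[r] = 1.4259, γ^t·E[r] = 1.155000, running G = 3.813333
t=3: π = [0.3117, 0.4226, 0.2656], E[r] = 1.4414, γ^t·E[r] = 1.050750, running G = 4.864083
t=4: π = [0.3128, 0.4203, 0.2669], E[r] = 1.4362, γ^t·E[r] = 0.942300, running G = 5.806383
t=5: π = [0.3124, 0.4210, 0.2666], E[r] = 1.4379, γ^t·E[r] = 0.849083, running G = 6.655466
t=6: π = [0.3125, 0.4208, 0.2667], E[r] = 1.4374, γ^t·E[r] = 0.763871, running G = 7.419336

G = 7.4193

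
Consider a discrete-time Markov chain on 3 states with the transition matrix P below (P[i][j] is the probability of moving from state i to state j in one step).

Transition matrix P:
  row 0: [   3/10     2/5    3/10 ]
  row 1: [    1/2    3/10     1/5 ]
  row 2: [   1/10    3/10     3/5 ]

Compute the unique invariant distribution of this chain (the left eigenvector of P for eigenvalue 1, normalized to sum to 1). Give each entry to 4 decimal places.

π = [0.2895, 0.3289, 0.3816]

Balance equations π_j = Σ_i π_i·P[i][j]:
  π_0 = 3/10·π_0 + 1/2·π_1 + 1/10·π_2
  π_1 = 2/5·π_0 + 3/10·π_1 + 3/10·π_2
  normalize: π_0 + π_1 + π_2 = 1
Solving the linear system gives exactly π = [11/38, 25/76, 29/76].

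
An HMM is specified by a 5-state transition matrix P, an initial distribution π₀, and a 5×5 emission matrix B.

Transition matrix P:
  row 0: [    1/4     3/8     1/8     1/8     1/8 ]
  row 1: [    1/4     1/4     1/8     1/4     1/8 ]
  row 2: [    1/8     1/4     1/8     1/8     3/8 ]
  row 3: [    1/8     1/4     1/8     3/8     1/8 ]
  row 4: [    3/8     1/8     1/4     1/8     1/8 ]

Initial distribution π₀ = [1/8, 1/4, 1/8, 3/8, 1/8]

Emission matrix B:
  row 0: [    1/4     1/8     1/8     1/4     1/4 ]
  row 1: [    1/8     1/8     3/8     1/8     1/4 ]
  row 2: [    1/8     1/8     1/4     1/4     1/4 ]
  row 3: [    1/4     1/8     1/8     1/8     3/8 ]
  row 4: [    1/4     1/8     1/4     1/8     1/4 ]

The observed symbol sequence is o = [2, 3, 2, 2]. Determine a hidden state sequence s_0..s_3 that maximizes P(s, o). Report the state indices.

path = [1, 0, 1, 1]

t=0: δ = [1.562e-02, 9.375e-02, 3.125e-02, 4.688e-02, 3.125e-02]  (obs o_0=2)
t=1: δ = [5.859e-03, 2.930e-03, 2.930e-03, 2.930e-03, 1.465e-03]  ψ = [1, 1, 1, 1, 1]  (obs o_1=3)
t=2: δ = [1.831e-04, 8.240e-04, 1.831e-04, 1.373e-04, 2.747e-04]  ψ = [0, 0, 0, 3, 2]  (obs o_2=2)
t=3: δ = [2.575e-05, 7.725e-05, 2.575e-05, 2.575e-05, 2.575e-05]  ψ = [1, 1, 1, 1, 1]  (obs o_3=2)
backtrack: best end state = 1; path = [1, 0, 1, 1]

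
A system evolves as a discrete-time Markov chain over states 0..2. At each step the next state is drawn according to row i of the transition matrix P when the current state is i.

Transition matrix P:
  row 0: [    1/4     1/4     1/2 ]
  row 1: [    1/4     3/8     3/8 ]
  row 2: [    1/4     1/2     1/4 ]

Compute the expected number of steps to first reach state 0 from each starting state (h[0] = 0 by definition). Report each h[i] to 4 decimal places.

h = [0.0000, 4.0000, 4.0000]

First-step conditioning: h[0] = 0; for i ≠ 0, h[i] = 1 + Σ_k P[i][k]·h[k].
  h[1] = 1 + 3/8·h[1] + 3/8·h[2]
  h[2] = 1 + 1/2·h[1] + 1/4·h[2]
Solving the 2×2 linear system over states ≠ 0 gives exactly h = [0, 4, 4] (h[0] = 0 is the target).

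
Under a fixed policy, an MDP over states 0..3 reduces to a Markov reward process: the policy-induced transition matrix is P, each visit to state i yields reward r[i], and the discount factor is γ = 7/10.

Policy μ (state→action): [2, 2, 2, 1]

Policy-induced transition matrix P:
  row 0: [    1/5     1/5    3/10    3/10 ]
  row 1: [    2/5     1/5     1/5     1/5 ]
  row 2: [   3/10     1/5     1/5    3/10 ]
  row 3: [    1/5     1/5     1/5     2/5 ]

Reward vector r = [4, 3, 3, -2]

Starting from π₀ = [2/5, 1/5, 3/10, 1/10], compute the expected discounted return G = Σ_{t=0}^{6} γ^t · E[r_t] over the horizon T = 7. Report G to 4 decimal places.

G = 6.4999

t=0: π = [0.4000, 0.2000, 0.3000, 0.1000], E[r] = 2.9000, γ^t·E[r] = 2.900000, running G = 2.900000
t=1: π = [0.2700, 0.2000, 0.2400, 0.2900], E[r] = 1.8200, γ^t·E[r] = 1.274000, running G = 4.174000
t=2: π = [0.2640, 0.2000, 0.2270, 0.3090], E[r] = 1.7190, γ^t·E[r] = 0.842310, running G = 5.016310
t=3: π = [0.2627, 0.2000, 0.2264, 0.3109], E[r] = 1.7082, γ^t·E[r] = 0.585913, running G = 5.602223
t=4: π = [0.2626, 0.2000, 0.2263, 0.3111], E[r] = 1.7072, γ^t·E[r] = 0.409896, running G = 6.012119
t=5: π = [0.2626, 0.2000, 0.2263, 0.3111], E[r] = 1.7071, γ^t·E[r] = 0.286909, running G = 6.299028
t=6: π = [0.2626, 0.2000, 0.2263, 0.3111], E[r] = 1.7071, γ^t·E[r] = 0.200835, running G = 6.499863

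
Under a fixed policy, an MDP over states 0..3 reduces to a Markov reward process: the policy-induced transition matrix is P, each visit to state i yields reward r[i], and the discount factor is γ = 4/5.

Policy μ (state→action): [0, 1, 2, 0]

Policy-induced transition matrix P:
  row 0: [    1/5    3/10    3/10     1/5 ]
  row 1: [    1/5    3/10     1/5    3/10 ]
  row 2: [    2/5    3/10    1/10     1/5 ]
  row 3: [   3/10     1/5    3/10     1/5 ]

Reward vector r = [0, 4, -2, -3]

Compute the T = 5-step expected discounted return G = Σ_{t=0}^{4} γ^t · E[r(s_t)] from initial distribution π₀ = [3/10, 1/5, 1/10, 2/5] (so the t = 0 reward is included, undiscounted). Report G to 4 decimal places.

t=0: π = [0.3000, 0.2000, 0.1000, 0.4000], E[r] = -0.6000, γ^t·E[r] = -0.600000, running G = -0.600000
t=1: π = [0.2600, 0.2600, 0.2600, 0.2200], E[r] = -0.1400, γ^t·E[r] = -0.112000, running G = -0.712000
t=2: π = [0.2740, 0.2780, 0.2220, 0.2260], E[r] = -0.0100, γ^t·E[r] = -0.006400, running G = -0.718400
t=3: π = [0.2670, 0.2774, 0.2278, 0.2278], E[r] = -0.0294, γ^t·E[r] = -0.015053, running G = -0.733453
t=4: π = [0.2683, 0.2772, 0.2267, 0.2277], E[r] = -0.0277, γ^t·E[r] = -0.011362, running G = -0.744815

G = -0.7448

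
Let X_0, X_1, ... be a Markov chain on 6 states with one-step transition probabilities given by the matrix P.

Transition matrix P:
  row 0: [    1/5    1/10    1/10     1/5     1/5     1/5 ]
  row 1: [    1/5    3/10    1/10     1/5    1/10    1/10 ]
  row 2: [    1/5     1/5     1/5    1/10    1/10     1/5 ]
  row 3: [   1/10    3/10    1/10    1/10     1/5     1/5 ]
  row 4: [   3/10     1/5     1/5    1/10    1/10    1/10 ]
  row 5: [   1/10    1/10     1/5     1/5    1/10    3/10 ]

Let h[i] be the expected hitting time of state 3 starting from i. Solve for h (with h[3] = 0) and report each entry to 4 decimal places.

First-step conditioning: h[3] = 0; for i ≠ 3, h[i] = 1 + Σ_k P[i][k]·h[k].
  h[0] = 1 + 1/5·h[0] + 1/10·h[1] + 1/10·h[2] + 1/5·h[4] + 1/5·h[5]
  h[1] = 1 + 1/5·h[0] + 3/10·h[1] + 1/10·h[2] + 1/10·h[4] + 1/10·h[5]
  h[2] = 1 + 1/5·h[0] + 1/5·h[1] + 1/5·h[2] + 1/10·h[4] + 1/5·h[5]
  h[4] = 1 + 3/10·h[0] + 1/5·h[1] + 1/5·h[2] + 1/10·h[4] + 1/10·h[5]
  h[5] = 1 + 1/10·h[0] + 1/10·h[1] + 1/5·h[2] + 1/10·h[4] + 3/10·h[5]
Solving the 5×5 linear system over states ≠ 3 gives exactly h = [810/139, 800/139, 890/139, 0, 890/139, 810/139] (h[3] = 0 is the target).

h = [5.8273, 5.7554, 6.4029, 0.0000, 6.4029, 5.8273]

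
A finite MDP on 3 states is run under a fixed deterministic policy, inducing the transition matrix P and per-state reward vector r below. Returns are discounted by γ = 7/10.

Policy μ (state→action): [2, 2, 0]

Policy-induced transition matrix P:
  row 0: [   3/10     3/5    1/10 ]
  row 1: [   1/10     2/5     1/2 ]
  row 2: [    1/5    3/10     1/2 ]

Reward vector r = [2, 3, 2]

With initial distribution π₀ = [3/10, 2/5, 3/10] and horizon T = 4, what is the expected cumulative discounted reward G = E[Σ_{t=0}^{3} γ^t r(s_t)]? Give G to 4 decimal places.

t=0: π = [0.3000, 0.4000, 0.3000], E[r] = 2.4000, γ^t·E[r] = 2.400000, running G = 2.400000
t=1: π = [0.1900, 0.4300, 0.3800], E[r] = 2.4300, γ^t·E[r] = 1.701000, running G = 4.101000
t=2: π = [0.1760, 0.4000, 0.4240], E[r] = 2.4000, γ^t·E[r] = 1.176000, running G = 5.277000
t=3: π = [0.1776, 0.3928, 0.4296], E[r] = 2.3928, γ^t·E[r] = 0.820730, running G = 6.097730

G = 6.0977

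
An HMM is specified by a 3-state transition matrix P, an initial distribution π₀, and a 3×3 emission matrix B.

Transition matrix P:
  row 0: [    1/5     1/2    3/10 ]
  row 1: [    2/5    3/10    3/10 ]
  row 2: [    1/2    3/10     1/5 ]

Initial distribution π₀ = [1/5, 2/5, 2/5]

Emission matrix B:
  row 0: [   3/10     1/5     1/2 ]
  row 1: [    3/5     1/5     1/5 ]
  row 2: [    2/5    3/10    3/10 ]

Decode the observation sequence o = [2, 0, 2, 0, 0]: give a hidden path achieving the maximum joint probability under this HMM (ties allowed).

path = [0, 1, 0, 1, 1]

t=0: δ = [1.000e-01, 8.000e-02, 1.200e-01]  (obs o_0=2)
t=1: δ = [1.800e-02, 3.000e-02, 1.200e-02]  ψ = [2, 0, 0]  (obs o_1=0)
t=2: δ = [6.000e-03, 1.800e-03, 2.700e-03]  ψ = [1, 0, 1]  (obs o_2=2)
t=3: δ = [4.050e-04, 1.800e-03, 7.200e-04]  ψ = [2, 0, 0]  (obs o_3=0)
t=4: δ = [2.160e-04, 3.240e-04, 2.160e-04]  ψ = [1, 1, 1]  (obs o_4=0)
backtrack: best end state = 1; path = [0, 1, 0, 1, 1]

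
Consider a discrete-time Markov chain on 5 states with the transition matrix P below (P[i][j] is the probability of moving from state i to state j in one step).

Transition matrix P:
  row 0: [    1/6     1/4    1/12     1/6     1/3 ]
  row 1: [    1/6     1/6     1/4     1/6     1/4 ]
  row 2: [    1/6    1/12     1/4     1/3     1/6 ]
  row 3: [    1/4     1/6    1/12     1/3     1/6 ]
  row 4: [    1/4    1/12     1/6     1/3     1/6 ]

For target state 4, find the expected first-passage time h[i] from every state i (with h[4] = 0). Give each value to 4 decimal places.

h = [3.9013, 4.3309, 4.7431, 4.6386, 0.0000]

First-step conditioning: h[4] = 0; for i ≠ 4, h[i] = 1 + Σ_k P[i][k]·h[k].
  h[0] = 1 + 1/6·h[0] + 1/4·h[1] + 1/12·h[2] + 1/6·h[3]
  h[1] = 1 + 1/6·h[0] + 1/6·h[1] + 1/4·h[2] + 1/6·h[3]
  h[2] = 1 + 1/6·h[0] + 1/12·h[1] + 1/4·h[2] + 1/3·h[3]
  h[3] = 1 + 1/4·h[0] + 1/6·h[1] + 1/12·h[2] + 1/3·h[3]
Solving the 4×4 linear system over states ≠ 4 gives exactly h = [2688/689, 2984/689, 3268/689, 3196/689, 0] (h[4] = 0 is the target).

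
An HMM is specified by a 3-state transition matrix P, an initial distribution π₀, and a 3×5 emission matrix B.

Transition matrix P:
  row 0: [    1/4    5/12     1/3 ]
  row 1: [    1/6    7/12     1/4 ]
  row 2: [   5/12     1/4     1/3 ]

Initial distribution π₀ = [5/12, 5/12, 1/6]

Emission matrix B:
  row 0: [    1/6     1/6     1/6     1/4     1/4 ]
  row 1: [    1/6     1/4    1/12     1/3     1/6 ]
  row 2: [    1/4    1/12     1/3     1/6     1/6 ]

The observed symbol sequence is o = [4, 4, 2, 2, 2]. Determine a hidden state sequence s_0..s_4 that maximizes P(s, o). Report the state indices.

t=0: δ = [1.042e-01, 6.944e-02, 2.778e-02]  (obs o_0=4)
t=1: δ = [6.510e-03, 7.234e-03, 5.787e-03]  ψ = [0, 0, 0]  (obs o_1=4)
t=2: δ = [4.019e-04, 3.516e-04, 7.234e-04]  ψ = [2, 1, 0]  (obs o_2=2)
t=3: δ = [5.023e-05, 1.709e-05, 8.038e-05]  ψ = [2, 1, 2]  (obs o_3=2)
t=4: δ = [5.582e-06, 1.744e-06, 8.931e-06]  ψ = [2, 0, 2]  (obs o_4=2)
backtrack: best end state = 2; path = [0, 0, 2, 2, 2]

path = [0, 0, 2, 2, 2]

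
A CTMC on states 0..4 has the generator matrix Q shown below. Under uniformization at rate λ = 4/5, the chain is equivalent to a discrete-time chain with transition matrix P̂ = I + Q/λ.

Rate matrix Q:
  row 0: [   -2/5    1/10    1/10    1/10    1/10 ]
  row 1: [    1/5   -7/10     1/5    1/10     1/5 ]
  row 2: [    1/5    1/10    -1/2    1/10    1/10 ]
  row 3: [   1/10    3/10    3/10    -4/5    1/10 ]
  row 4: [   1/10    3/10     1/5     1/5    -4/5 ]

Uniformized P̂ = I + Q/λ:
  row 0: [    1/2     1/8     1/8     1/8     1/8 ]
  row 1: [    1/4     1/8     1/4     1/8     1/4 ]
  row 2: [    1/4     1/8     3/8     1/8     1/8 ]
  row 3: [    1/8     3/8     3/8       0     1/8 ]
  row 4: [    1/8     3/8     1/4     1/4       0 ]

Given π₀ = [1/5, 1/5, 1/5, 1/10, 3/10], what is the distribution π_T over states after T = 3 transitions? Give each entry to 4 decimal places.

t=0: π = [0.2000, 0.2000, 0.2000, 0.1000, 0.3000]
t=1: π = [0.2500, 0.2250, 0.2625, 0.1500, 0.1125]
t=2: π = [0.2797, 0.1906, 0.2703, 0.1203, 0.1391]
t=3: π = [0.2875, 0.1898, 0.2639, 0.1273, 0.1314]

π = [0.2875, 0.1898, 0.2639, 0.1273, 0.1314]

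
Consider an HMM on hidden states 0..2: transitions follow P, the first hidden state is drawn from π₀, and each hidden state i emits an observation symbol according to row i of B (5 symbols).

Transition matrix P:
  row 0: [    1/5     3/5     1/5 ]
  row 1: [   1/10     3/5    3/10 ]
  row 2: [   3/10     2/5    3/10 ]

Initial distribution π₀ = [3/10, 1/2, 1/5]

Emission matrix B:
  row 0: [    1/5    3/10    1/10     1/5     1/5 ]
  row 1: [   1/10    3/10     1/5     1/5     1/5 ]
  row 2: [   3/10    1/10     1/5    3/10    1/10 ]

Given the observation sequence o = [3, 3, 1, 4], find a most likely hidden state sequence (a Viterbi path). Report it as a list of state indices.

t=0: δ = [6.000e-02, 1.000e-01, 6.000e-02]  (obs o_0=3)
t=1: δ = [3.600e-03, 1.200e-02, 9.000e-03]  ψ = [2, 1, 1]  (obs o_1=3)
t=2: δ = [8.100e-04, 2.160e-03, 3.600e-04]  ψ = [2, 1, 1]  (obs o_2=1)
t=3: δ = [4.320e-05, 2.592e-04, 6.480e-05]  ψ = [1, 1, 1]  (obs o_3=4)
backtrack: best end state = 1; path = [1, 1, 1, 1]

path = [1, 1, 1, 1]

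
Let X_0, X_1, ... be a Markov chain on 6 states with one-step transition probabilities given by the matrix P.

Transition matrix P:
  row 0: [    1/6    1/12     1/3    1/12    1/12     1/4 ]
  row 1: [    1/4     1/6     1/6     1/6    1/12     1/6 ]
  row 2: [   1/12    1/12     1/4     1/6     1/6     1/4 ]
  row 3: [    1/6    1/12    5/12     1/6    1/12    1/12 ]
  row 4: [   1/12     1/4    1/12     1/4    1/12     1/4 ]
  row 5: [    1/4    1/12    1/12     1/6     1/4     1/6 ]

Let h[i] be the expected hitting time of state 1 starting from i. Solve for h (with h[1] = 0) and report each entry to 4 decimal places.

First-step conditioning: h[1] = 0; for i ≠ 1, h[i] = 1 + Σ_k P[i][k]·h[k].
  h[0] = 1 + 1/6·h[0] + 1/3·h[2] + 1/12·h[3] + 1/12·h[4] + 1/4·h[5]
  h[2] = 1 + 1/12·h[0] + 1/4·h[2] + 1/6·h[3] + 1/6·h[4] + 1/4·h[5]
  h[3] = 1 + 1/6·h[0] + 5/12·h[2] + 1/6·h[3] + 1/12·h[4] + 1/12·h[5]
  h[4] = 1 + 1/12·h[0] + 1/12·h[2] + 1/4·h[3] + 1/12·h[4] + 1/4·h[5]
  h[5] = 1 + 1/4·h[0] + 1/12·h[2] + 1/6·h[3] + 1/4·h[4] + 1/6·h[5]
Solving the 5×5 linear system over states ≠ 1 gives exactly h = [30508/3243, 0, 10044/1081, 30596/3243, 25532/3243, 29836/3243] (h[1] = 0 is the target).

h = [9.4073, 0.0000, 9.2914, 9.4345, 7.8730, 9.2001]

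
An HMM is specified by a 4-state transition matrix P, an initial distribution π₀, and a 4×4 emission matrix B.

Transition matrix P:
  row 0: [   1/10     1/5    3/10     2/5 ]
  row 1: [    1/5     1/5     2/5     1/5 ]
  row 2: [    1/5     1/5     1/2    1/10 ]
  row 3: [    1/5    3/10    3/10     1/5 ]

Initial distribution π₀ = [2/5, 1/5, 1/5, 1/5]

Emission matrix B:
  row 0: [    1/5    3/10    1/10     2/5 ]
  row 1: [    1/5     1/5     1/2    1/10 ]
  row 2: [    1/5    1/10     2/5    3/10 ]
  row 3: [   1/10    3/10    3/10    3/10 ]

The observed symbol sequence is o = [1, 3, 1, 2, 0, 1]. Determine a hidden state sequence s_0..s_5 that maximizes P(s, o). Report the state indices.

t=0: δ = [1.200e-01, 4.000e-02, 2.000e-02, 6.000e-02]  (obs o_0=1)
t=1: δ = [4.800e-03, 2.400e-03, 1.080e-02, 1.440e-02]  ψ = [0, 0, 0, 0]  (obs o_1=3)
t=2: δ = [8.640e-04, 8.640e-04, 5.400e-04, 8.640e-04]  ψ = [3, 3, 2, 3]  (obs o_2=1)
t=3: δ = [1.728e-05, 1.296e-04, 1.382e-04, 1.037e-04]  ψ = [1, 3, 1, 0]  (obs o_3=2)
t=4: δ = [5.530e-06, 6.221e-06, 1.382e-05, 2.592e-06]  ψ = [2, 3, 2, 1]  (obs o_4=0)
t=5: δ = [8.294e-07, 5.530e-07, 6.912e-07, 6.636e-07]  ψ = [2, 2, 2, 0]  (obs o_5=1)
backtrack: best end state = 0; path = [0, 3, 1, 2, 2, 0]

path = [0, 3, 1, 2, 2, 0]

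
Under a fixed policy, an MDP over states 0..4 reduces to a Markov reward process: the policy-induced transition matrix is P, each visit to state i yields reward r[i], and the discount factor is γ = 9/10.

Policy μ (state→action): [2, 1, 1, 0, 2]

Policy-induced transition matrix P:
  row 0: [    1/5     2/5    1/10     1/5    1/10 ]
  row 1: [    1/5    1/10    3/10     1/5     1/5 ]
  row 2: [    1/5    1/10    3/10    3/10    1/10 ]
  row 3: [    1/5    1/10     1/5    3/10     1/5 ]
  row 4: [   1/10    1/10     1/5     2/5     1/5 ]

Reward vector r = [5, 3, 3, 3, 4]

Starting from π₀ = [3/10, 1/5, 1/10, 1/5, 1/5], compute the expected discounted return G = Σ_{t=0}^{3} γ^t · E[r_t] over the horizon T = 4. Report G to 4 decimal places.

G = 12.3986

t=0: π = [0.3000, 0.2000, 0.1000, 0.2000, 0.2000], E[r] = 3.8000, γ^t·E[r] = 3.800000, running G = 3.800000
t=1: π = [0.1800, 0.1900, 0.2000, 0.2700, 0.1600], E[r] = 3.5200, γ^t·E[r] = 3.168000, running G = 6.968000
t=2: π = [0.1840, 0.1540, 0.2210, 0.2790, 0.1620], E[r] = 3.5300, γ^t·E[r] = 2.859300, running G = 9.827300
t=3: π = [0.1838, 0.1552, 0.2191, 0.2824, 0.1595], E[r] = 3.5271, γ^t·E[r] = 2.571256, running G = 12.398556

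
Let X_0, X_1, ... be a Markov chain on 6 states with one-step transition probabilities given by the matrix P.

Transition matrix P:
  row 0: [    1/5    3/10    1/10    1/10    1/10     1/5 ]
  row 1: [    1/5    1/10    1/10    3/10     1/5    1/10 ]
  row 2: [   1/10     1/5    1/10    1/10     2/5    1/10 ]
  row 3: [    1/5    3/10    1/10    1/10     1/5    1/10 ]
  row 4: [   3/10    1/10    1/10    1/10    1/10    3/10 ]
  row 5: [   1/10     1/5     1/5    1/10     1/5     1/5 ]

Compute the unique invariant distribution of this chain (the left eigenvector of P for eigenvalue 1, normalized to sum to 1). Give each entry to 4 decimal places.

Balance equations π_j = Σ_i π_i·P[i][j]:
  π_0 = 1/5·π_0 + 1/5·π_1 + 1/10·π_2 + 1/5·π_3 + 3/10·π_4 + 1/10·π_5
  π_1 = 3/10·π_0 + 1/10·π_1 + 1/5·π_2 + 3/10·π_3 + 1/10·π_4 + 1/5·π_5
  π_2 = 1/10·π_0 + 1/10·π_1 + 1/10·π_2 + 1/10·π_3 + 1/10·π_4 + 1/5·π_5
  π_3 = 1/10·π_0 + 3/10·π_1 + 1/10·π_2 + 1/10·π_3 + 1/10·π_4 + 1/10·π_5
  π_4 = 1/10·π_0 + 1/5·π_1 + 2/5·π_2 + 1/5·π_3 + 1/10·π_4 + 1/5·π_5
  normalize: π_0 + π_1 + π_2 + π_3 + π_4 + π_5 = 1
Solving the linear system gives exactly π = [112/591, 23483/120564, 393/3349, 16753/120564, 1868/10047, 581/3349].

π = [0.1895, 0.1948, 0.1173, 0.1390, 0.1859, 0.1735]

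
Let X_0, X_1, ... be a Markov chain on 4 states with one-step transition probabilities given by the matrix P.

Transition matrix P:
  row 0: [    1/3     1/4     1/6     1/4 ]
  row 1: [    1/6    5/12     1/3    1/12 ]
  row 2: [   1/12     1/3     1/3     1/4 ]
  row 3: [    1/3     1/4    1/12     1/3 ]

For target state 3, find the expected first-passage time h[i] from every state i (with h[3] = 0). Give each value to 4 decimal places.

h = [5.1130, 6.1565, 5.2174, 0.0000]

First-step conditioning: h[3] = 0; for i ≠ 3, h[i] = 1 + Σ_k P[i][k]·h[k].
  h[0] = 1 + 1/3·h[0] + 1/4·h[1] + 1/6·h[2]
  h[1] = 1 + 1/6·h[0] + 5/12·h[1] + 1/3·h[2]
  h[2] = 1 + 1/12·h[0] + 1/3·h[1] + 1/3·h[2]
Solving the 3×3 linear system over states ≠ 3 gives exactly h = [588/115, 708/115, 120/23, 0] (h[3] = 0 is the target).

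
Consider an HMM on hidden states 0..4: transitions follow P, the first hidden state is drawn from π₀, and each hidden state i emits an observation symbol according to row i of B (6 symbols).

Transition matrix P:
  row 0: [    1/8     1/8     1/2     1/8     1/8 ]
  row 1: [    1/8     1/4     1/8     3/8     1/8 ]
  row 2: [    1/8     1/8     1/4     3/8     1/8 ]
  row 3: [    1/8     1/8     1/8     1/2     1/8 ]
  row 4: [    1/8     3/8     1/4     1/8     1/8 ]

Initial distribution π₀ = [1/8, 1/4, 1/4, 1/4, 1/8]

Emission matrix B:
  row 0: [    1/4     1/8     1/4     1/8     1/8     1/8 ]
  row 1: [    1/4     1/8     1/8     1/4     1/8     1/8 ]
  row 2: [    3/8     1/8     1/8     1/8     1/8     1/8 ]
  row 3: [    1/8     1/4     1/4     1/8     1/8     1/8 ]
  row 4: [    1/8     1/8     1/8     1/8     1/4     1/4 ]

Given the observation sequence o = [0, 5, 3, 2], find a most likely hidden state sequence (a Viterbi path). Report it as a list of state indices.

path = [2, 3, 3, 3]

t=0: δ = [3.125e-02, 6.250e-02, 9.375e-02, 3.125e-02, 1.562e-02]  (obs o_0=0)
t=1: δ = [1.465e-03, 1.953e-03, 2.930e-03, 4.395e-03, 2.930e-03]  ψ = [2, 1, 2, 2, 2]  (obs o_1=5)
t=2: δ = [6.866e-05, 2.747e-04, 9.155e-05, 2.747e-04, 6.866e-05]  ψ = [3, 4, 0, 3, 3]  (obs o_2=3)
t=3: δ = [8.583e-06, 8.583e-06, 4.292e-06, 3.433e-05, 4.292e-06]  ψ = [1, 1, 0, 3, 1]  (obs o_3=2)
backtrack: best end state = 3; path = [2, 3, 3, 3]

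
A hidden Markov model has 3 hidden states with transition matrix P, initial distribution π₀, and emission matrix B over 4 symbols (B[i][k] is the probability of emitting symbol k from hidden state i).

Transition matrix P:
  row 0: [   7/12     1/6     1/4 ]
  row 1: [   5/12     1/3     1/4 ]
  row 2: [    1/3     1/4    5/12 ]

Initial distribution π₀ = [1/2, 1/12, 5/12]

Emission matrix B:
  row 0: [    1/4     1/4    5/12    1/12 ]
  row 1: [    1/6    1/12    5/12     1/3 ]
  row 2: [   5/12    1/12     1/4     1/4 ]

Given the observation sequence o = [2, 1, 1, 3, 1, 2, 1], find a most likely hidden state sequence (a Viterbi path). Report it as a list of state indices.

t=0: δ = [2.083e-01, 3.472e-02, 1.042e-01]  (obs o_0=2)
t=1: δ = [3.038e-02, 2.894e-03, 4.340e-03]  ψ = [0, 0, 0]  (obs o_1=1)
t=2: δ = [4.431e-03, 4.220e-04, 6.330e-04]  ψ = [0, 0, 0]  (obs o_2=1)
t=3: δ = [2.154e-04, 2.462e-04, 2.769e-04]  ψ = [0, 0, 0]  (obs o_3=3)
t=4: δ = [3.141e-05, 6.838e-06, 9.615e-06]  ψ = [0, 1, 2]  (obs o_4=1)
t=5: δ = [7.634e-06, 2.181e-06, 1.963e-06]  ψ = [0, 0, 0]  (obs o_5=2)
t=6: δ = [1.113e-06, 1.060e-07, 1.590e-07]  ψ = [0, 0, 0]  (obs o_6=1)
backtrack: best end state = 0; path = [0, 0, 0, 0, 0, 0, 0]

path = [0, 0, 0, 0, 0, 0, 0]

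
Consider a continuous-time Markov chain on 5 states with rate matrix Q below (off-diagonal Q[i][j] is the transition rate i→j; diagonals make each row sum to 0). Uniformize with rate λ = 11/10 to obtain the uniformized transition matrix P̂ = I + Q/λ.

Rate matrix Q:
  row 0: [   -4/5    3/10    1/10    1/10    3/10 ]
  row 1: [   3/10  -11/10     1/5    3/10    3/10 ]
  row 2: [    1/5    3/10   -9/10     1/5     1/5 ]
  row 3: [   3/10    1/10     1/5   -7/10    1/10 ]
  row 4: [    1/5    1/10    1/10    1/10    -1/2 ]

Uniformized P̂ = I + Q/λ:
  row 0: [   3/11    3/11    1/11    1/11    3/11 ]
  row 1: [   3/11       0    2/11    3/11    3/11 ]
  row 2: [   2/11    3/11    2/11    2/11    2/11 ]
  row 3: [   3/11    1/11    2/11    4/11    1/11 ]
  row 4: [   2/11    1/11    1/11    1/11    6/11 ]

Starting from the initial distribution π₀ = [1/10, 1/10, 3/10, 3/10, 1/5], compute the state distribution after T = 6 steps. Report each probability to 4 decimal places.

t=0: π = [0.1000, 0.1000, 0.3000, 0.3000, 0.2000]
t=1: π = [0.2273, 0.1545, 0.1545, 0.2182, 0.2455]
t=2: π = [0.2364, 0.1463, 0.1388, 0.1926, 0.2860]
t=3: π = [0.2341, 0.1458, 0.1343, 0.1826, 0.3031]
t=4: π = [0.2330, 0.1446, 0.1330, 0.1794, 0.3100]
t=5: π = [0.2325, 0.1443, 0.1325, 0.1782, 0.3125]
t=6: π = [0.2323, 0.1441, 0.1323, 0.1778, 0.3135]

π = [0.2323, 0.1441, 0.1323, 0.1778, 0.3135]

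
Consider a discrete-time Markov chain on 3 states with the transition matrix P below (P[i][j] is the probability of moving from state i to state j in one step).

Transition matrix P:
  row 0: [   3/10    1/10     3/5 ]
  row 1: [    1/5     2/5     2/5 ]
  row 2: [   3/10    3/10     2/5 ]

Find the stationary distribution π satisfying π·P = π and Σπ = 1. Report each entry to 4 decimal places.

Balance equations π_j = Σ_i π_i·P[i][j]:
  π_0 = 3/10·π_0 + 1/5·π_1 + 3/10·π_2
  π_1 = 1/10·π_0 + 2/5·π_1 + 3/10·π_2
  normalize: π_0 + π_1 + π_2 = 1
Solving the linear system gives exactly π = [3/11, 3/11, 5/11].

π = [0.2727, 0.2727, 0.4545]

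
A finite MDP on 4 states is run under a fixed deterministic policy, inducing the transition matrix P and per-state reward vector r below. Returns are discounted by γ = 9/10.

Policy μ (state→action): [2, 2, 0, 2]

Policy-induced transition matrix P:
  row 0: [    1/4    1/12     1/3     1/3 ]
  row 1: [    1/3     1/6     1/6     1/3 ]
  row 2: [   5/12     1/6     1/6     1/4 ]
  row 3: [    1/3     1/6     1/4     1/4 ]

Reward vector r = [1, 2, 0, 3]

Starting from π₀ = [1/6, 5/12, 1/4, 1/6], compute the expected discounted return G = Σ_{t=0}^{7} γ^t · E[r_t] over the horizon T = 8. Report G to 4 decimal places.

t=0: π = [0.1667, 0.4167, 0.2500, 0.1667], E[r] = 1.5000, γ^t·E[r] = 1.500000, running G = 1.500000
t=1: π = [0.3403, 0.1528, 0.2083, 0.2986], E[r] = 1.5417, γ^t·E[r] = 1.387500, running G = 2.887500
t=2: π = [0.3223, 0.1383, 0.2483, 0.2911], E[r] = 1.4722, γ^t·E[r] = 1.192500, running G = 4.080000
t=3: π = [0.3272, 0.1398, 0.2446, 0.2884], E[r] = 1.4719, γ^t·E[r] = 1.073039, running G = 5.153039
t=4: π = [0.3265, 0.1394, 0.2452, 0.2889], E[r] = 1.4720, γ^t·E[r] = 0.965783, running G = 6.118822
t=5: π = [0.3266, 0.1395, 0.2452, 0.2888], E[r] = 1.4720, γ^t·E[r] = 0.869174, running G = 6.987995
t=6: π = [0.3265, 0.1395, 0.2452, 0.2888], E[r] = 1.4720, γ^t·E[r] = 0.782261, running G = 7.770256
t=7: π = [0.3266, 0.1395, 0.2452, 0.2888], E[r] = 1.4720, γ^t·E[r] = 0.704034, running G = 8.474290

G = 8.4743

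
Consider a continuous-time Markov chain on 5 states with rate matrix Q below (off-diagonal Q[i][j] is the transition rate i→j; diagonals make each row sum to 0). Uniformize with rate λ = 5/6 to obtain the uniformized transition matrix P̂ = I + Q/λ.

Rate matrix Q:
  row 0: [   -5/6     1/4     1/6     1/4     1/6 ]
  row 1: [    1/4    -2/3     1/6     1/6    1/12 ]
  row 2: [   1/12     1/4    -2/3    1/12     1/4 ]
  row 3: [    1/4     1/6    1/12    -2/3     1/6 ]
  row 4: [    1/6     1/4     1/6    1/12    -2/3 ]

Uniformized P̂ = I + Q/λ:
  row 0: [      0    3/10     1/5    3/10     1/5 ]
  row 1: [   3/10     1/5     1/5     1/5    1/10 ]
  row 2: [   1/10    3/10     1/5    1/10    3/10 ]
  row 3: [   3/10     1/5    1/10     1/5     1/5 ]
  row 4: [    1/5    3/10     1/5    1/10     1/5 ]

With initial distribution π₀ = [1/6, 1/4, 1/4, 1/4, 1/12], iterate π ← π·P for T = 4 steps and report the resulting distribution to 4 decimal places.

π = [0.1879, 0.2563, 0.1819, 0.1814, 0.1926]

t=0: π = [0.1667, 0.2500, 0.2500, 0.2500, 0.0833]
t=1: π = [0.1917, 0.2500, 0.1750, 0.1833, 0.2000]
t=2: π = [0.1875, 0.2567, 0.1817, 0.1817, 0.1925]
t=3: π = [0.1882, 0.2562, 0.1818, 0.1813, 0.1925]
t=4: π = [0.1879, 0.2563, 0.1819, 0.1814, 0.1926]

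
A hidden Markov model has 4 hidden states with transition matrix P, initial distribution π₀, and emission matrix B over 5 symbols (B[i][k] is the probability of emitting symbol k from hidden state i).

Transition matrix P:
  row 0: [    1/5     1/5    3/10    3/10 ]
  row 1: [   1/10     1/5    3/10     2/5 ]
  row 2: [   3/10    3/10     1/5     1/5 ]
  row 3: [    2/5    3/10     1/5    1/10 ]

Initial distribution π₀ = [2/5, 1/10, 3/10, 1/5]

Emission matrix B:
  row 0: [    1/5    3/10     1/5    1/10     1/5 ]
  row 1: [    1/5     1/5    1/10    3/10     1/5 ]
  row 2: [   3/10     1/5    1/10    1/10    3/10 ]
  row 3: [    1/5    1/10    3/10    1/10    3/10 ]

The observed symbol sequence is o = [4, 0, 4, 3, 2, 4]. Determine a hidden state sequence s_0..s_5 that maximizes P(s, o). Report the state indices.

t=0: δ = [8.000e-02, 2.000e-02, 9.000e-02, 6.000e-02]  (obs o_0=4)
t=1: δ = [5.400e-03, 5.400e-03, 7.200e-03, 4.800e-03]  ψ = [2, 2, 0, 0]  (obs o_1=0)
t=2: δ = [4.320e-04, 4.320e-04, 4.860e-04, 6.480e-04]  ψ = [2, 2, 0, 1]  (obs o_2=4)
t=3: δ = [2.592e-05, 5.832e-05, 1.296e-05, 1.728e-05]  ψ = [3, 3, 0, 1]  (obs o_3=3)
t=4: δ = [1.382e-06, 1.166e-06, 1.750e-06, 6.998e-06]  ψ = [3, 1, 1, 1]  (obs o_4=2)
t=5: δ = [5.599e-07, 4.199e-07, 4.199e-07, 2.100e-07]  ψ = [3, 3, 3, 3]  (obs o_5=4)
backtrack: best end state = 0; path = [2, 1, 3, 1, 3, 0]

path = [2, 1, 3, 1, 3, 0]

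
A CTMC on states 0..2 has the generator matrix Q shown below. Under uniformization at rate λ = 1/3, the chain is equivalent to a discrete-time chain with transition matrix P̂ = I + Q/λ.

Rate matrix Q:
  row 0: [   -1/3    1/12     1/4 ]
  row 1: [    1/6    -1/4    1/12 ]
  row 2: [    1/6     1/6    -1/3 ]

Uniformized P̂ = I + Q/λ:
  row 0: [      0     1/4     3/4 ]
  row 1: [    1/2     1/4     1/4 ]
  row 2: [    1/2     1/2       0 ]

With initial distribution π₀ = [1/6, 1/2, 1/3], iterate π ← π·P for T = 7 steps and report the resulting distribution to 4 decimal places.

π = [0.3346, 0.3346, 0.3307]

t=0: π = [0.1667, 0.5000, 0.3333]
t=1: π = [0.4167, 0.3333, 0.2500]
t=2: π = [0.2917, 0.3125, 0.3958]
t=3: π = [0.3542, 0.3490, 0.2969]
t=4: π = [0.3229, 0.3242, 0.3529]
t=5: π = [0.3385, 0.3382, 0.3232]
t=6: π = [0.3307, 0.3308, 0.3385]
t=7: π = [0.3346, 0.3346, 0.3307]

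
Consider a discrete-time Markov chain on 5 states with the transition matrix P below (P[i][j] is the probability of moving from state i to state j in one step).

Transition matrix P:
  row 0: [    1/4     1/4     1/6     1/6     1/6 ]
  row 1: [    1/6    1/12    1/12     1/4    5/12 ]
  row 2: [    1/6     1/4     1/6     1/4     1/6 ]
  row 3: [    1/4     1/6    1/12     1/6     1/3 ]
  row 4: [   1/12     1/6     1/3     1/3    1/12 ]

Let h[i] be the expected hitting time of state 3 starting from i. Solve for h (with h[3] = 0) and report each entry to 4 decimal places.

h = [4.3114, 3.8822, 3.9521, 0.0000, 3.6258]

First-step conditioning: h[3] = 0; for i ≠ 3, h[i] = 1 + Σ_k P[i][k]·h[k].
  h[0] = 1 + 1/4·h[0] + 1/4·h[1] + 1/6·h[2] + 1/6·h[4]
  h[1] = 1 + 1/6·h[0] + 1/12·h[1] + 1/12·h[2] + 5/12·h[4]
  h[2] = 1 + 1/6·h[0] + 1/4·h[1] + 1/6·h[2] + 1/6·h[4]
  h[4] = 1 + 1/12·h[0] + 1/6·h[1] + 1/3·h[2] + 1/12·h[4]
Solving the 4×4 linear system over states ≠ 3 gives exactly h = [720/167, 23988/6179, 660/167, 0, 22404/6179] (h[3] = 0 is the target).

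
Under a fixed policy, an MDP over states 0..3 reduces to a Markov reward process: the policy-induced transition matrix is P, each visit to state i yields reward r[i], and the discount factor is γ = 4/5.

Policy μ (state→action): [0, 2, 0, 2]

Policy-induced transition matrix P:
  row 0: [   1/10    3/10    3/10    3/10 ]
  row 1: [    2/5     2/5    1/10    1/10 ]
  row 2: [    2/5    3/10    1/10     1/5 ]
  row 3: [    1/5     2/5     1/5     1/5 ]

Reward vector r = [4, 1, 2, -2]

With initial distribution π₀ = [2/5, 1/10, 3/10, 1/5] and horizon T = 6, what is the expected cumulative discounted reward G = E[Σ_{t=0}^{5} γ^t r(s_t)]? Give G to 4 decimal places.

t=0: π = [0.4000, 0.1000, 0.3000, 0.2000], E[r] = 1.9000, γ^t·E[r] = 1.900000, running G = 1.900000
t=1: π = [0.2400, 0.3300, 0.2000, 0.2300], E[r] = 1.2300, γ^t·E[r] = 0.984000, running G = 2.884000
t=2: π = [0.2820, 0.3560, 0.1710, 0.1910], E[r] = 1.4440, γ^t·E[r] = 0.924160, running G = 3.808160
t=3: π = [0.2772, 0.3547, 0.1755, 0.1926], E[r] = 1.4293, γ^t·E[r] = 0.731802, running G = 4.539962
t=4: π = [0.2783, 0.3547, 0.1747, 0.1923], E[r] = 1.4329, γ^t·E[r] = 0.586920, running G = 5.126882
t=5: π = [0.2781, 0.3547, 0.1749, 0.1924], E[r] = 1.4320, γ^t·E[r] = 0.469229, running G = 5.596111

G = 5.5961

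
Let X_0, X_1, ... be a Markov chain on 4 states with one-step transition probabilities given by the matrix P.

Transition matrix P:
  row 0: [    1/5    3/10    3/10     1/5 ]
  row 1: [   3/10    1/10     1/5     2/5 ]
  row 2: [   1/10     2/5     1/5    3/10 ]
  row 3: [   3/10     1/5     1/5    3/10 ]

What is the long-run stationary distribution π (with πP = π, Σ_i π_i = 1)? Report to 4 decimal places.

Balance equations π_j = Σ_i π_i·P[i][j]:
  π_0 = 1/5·π_0 + 3/10·π_1 + 1/10·π_2 + 3/10·π_3
  π_1 = 3/10·π_0 + 1/10·π_1 + 2/5·π_2 + 1/5·π_3
  π_2 = 3/10·π_0 + 1/5·π_1 + 1/5·π_2 + 1/5·π_3
  normalize: π_0 + π_1 + π_2 + π_3 = 1
Solving the linear system gives exactly π = [13/56, 75/308, 25/112, 53/176].

π = [0.2321, 0.2435, 0.2232, 0.3011]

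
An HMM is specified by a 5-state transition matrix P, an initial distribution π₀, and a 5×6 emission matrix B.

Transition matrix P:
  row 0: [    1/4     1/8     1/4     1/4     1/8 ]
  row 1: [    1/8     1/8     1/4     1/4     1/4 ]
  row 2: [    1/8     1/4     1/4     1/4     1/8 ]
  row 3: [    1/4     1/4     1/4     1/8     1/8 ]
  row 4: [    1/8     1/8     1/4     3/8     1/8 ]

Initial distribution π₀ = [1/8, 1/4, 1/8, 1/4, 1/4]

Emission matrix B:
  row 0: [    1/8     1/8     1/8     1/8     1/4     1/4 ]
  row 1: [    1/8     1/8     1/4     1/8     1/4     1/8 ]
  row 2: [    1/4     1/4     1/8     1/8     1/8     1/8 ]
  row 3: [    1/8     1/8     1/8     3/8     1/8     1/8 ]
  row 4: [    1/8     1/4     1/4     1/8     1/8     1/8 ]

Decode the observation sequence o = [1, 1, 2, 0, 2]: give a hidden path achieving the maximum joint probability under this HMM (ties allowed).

path = [4, 2, 1, 2, 1]

t=0: δ = [1.562e-02, 3.125e-02, 3.125e-02, 3.125e-02, 6.250e-02]  (obs o_0=1)
t=1: δ = [9.766e-04, 9.766e-04, 3.906e-03, 2.930e-03, 1.953e-03]  ψ = [3, 2, 4, 4, 1]  (obs o_1=1)
t=2: δ = [9.155e-05, 2.441e-04, 1.221e-04, 1.221e-04, 1.221e-04]  ψ = [3, 2, 2, 2, 2]  (obs o_2=2)
t=3: δ = [3.815e-06, 3.815e-06, 1.526e-05, 7.629e-06, 7.629e-06]  ψ = [1, 1, 1, 1, 1]  (obs o_3=0)
t=4: δ = [2.384e-07, 9.537e-07, 4.768e-07, 4.768e-07, 4.768e-07]  ψ = [2, 2, 2, 2, 2]  (obs o_4=2)
backtrack: best end state = 1; path = [4, 2, 1, 2, 1]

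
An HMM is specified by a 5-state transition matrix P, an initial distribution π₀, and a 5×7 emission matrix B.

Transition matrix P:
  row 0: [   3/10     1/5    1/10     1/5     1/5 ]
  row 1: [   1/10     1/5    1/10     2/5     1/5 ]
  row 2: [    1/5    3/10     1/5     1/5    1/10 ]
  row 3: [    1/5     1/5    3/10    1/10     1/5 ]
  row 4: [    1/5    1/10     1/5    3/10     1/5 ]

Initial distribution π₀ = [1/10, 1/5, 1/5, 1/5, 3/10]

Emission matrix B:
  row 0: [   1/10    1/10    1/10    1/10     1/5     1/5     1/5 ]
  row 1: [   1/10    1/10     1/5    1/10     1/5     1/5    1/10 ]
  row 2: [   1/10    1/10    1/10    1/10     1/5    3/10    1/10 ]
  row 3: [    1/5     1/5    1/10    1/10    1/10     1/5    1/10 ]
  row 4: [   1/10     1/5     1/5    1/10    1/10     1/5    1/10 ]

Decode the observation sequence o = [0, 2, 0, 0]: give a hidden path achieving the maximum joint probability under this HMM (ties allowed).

path = [3, 1, 3, 2]

t=0: δ = [1.000e-02, 2.000e-02, 2.000e-02, 4.000e-02, 3.000e-02]  (obs o_0=0)
t=1: δ = [8.000e-04, 1.600e-03, 1.200e-03, 9.000e-04, 1.600e-03]  ψ = [3, 3, 3, 4, 3]  (obs o_1=2)
t=2: δ = [3.200e-05, 3.600e-05, 3.200e-05, 1.280e-04, 3.200e-05]  ψ = [4, 2, 4, 1, 1]  (obs o_2=0)
t=3: δ = [2.560e-06, 2.560e-06, 3.840e-06, 2.880e-06, 2.560e-06]  ψ = [3, 3, 3, 1, 3]  (obs o_3=0)
backtrack: best end state = 2; path = [3, 1, 3, 2]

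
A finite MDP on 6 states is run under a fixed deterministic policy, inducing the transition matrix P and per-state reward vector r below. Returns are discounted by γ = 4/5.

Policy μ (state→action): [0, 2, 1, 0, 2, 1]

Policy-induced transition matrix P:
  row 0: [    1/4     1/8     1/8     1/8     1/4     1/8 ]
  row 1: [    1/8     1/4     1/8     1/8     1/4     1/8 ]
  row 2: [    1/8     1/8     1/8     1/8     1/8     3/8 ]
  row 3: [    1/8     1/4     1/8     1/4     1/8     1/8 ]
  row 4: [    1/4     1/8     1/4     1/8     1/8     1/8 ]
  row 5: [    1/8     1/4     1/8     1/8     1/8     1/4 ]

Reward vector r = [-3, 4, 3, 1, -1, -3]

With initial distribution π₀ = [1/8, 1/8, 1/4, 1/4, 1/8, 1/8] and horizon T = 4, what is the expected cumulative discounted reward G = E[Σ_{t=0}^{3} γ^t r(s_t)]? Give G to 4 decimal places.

t=0: π = [0.1250, 0.1250, 0.2500, 0.2500, 0.1250, 0.1250], E[r] = 0.6250, γ^t·E[r] = 0.625000, running G = 0.625000
t=1: π = [0.1563, 0.1875, 0.1406, 0.1563, 0.1563, 0.2031], E[r] = 0.0938, γ^t·E[r] = 0.075000, running G = 0.700000
t=2: π = [0.1641, 0.1934, 0.1445, 0.1445, 0.1680, 0.1855], E[r] = 0.1348, γ^t·E[r] = 0.086250, running G = 0.786250
t=3: π = [0.1665, 0.1904, 0.1460, 0.1431, 0.1697, 0.1843], E[r] = 0.1206, γ^t·E[r] = 0.061750, running G = 0.848000

G = 0.8480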